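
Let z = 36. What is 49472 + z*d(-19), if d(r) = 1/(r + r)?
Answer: 939950/19 ≈ 49471.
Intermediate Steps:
d(r) = 1/(2*r)
49472 + z*d(-19) = 49472 + 36*((1/2)/(-19)) = 49472 + 36*((1/2)*(-1/19)) = 49472 + 36*(-1/38) = 49472 - 18/19 = 939950/19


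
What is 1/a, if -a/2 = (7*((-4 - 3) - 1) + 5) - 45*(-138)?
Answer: -1/12318 ≈ -8.1182e-5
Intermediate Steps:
a = -12318 (a = -2*((7*((-4 - 3) - 1) + 5) - 45*(-138)) = -2*((7*(-7 - 1) + 5) + 6210) = -2*((7*(-8) + 5) + 6210) = -2*((-56 + 5) + 6210) = -2*(-51 + 6210) = -2*6159 = -12318)
1/a = 1/(-12318) = -1/12318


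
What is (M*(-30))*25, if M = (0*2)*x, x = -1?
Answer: 0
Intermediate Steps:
M = 0 (M = (0*2)*(-1) = 0*(-1) = 0)
(M*(-30))*25 = (0*(-30))*25 = 0*25 = 0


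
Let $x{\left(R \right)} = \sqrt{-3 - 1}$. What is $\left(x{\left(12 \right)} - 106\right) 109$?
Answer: $-11554 + 218 i \approx -11554.0 + 218.0 i$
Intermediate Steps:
$x{\left(R \right)} = 2 i$ ($x{\left(R \right)} = \sqrt{-4} = 2 i$)
$\left(x{\left(12 \right)} - 106\right) 109 = \left(2 i - 106\right) 109 = \left(-106 + 2 i\right) 109 = -11554 + 218 i$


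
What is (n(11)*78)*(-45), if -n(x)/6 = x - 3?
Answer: 168480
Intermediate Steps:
n(x) = 18 - 6*x (n(x) = -6*(x - 3) = -6*(-3 + x) = 18 - 6*x)
(n(11)*78)*(-45) = ((18 - 6*11)*78)*(-45) = ((18 - 66)*78)*(-45) = -48*78*(-45) = -3744*(-45) = 168480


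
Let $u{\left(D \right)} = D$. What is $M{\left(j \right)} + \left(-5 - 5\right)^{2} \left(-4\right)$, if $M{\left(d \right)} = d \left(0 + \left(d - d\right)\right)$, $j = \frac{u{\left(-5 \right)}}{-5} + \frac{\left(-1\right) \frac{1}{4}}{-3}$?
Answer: $-400$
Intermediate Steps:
$j = \frac{13}{12}$ ($j = - \frac{5}{-5} + \frac{\left(-1\right) \frac{1}{4}}{-3} = \left(-5\right) \left(- \frac{1}{5}\right) + \left(-1\right) \frac{1}{4} \left(- \frac{1}{3}\right) = 1 - - \frac{1}{12} = 1 + \frac{1}{12} = \frac{13}{12} \approx 1.0833$)
$M{\left(d \right)} = 0$ ($M{\left(d \right)} = d \left(0 + 0\right) = d 0 = 0$)
$M{\left(j \right)} + \left(-5 - 5\right)^{2} \left(-4\right) = 0 + \left(-5 - 5\right)^{2} \left(-4\right) = 0 + \left(-10\right)^{2} \left(-4\right) = 0 + 100 \left(-4\right) = 0 - 400 = -400$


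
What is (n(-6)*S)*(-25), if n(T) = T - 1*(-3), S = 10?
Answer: 750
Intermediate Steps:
n(T) = 3 + T (n(T) = T + 3 = 3 + T)
(n(-6)*S)*(-25) = ((3 - 6)*10)*(-25) = -3*10*(-25) = -30*(-25) = 750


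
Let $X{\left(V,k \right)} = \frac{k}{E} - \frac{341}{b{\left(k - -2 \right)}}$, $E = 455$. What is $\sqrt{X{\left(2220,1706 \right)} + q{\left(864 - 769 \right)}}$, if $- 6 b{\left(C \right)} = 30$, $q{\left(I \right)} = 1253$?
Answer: $\frac{2 \sqrt{68574415}}{455} \approx 36.4$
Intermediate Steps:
$b{\left(C \right)} = -5$ ($b{\left(C \right)} = \left(- \frac{1}{6}\right) 30 = -5$)
$X{\left(V,k \right)} = \frac{341}{5} + \frac{k}{455}$ ($X{\left(V,k \right)} = \frac{k}{455} - \frac{341}{-5} = k \frac{1}{455} - - \frac{341}{5} = \frac{k}{455} + \frac{341}{5} = \frac{341}{5} + \frac{k}{455}$)
$\sqrt{X{\left(2220,1706 \right)} + q{\left(864 - 769 \right)}} = \sqrt{\left(\frac{341}{5} + \frac{1}{455} \cdot 1706\right) + 1253} = \sqrt{\left(\frac{341}{5} + \frac{1706}{455}\right) + 1253} = \sqrt{\frac{32737}{455} + 1253} = \sqrt{\frac{602852}{455}} = \frac{2 \sqrt{68574415}}{455}$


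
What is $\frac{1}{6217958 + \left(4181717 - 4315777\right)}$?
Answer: $\frac{1}{6083898} \approx 1.6437 \cdot 10^{-7}$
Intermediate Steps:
$\frac{1}{6217958 + \left(4181717 - 4315777\right)} = \frac{1}{6217958 - 134060} = \frac{1}{6083898}$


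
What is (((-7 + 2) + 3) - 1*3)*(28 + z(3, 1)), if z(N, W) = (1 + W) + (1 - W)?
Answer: -150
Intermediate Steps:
z(N, W) = 2
(((-7 + 2) + 3) - 1*3)*(28 + z(3, 1)) = (((-7 + 2) + 3) - 1*3)*(28 + 2) = ((-5 + 3) - 3)*30 = (-2 - 3)*30 = -5*30 = -150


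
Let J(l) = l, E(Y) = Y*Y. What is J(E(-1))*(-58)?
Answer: -58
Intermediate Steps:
E(Y) = Y²
J(E(-1))*(-58) = (-1)²*(-58) = 1*(-58) = -58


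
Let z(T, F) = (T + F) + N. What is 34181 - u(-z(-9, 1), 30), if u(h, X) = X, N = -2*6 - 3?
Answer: 34151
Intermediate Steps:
N = -15 (N = -12 - 3 = -15)
z(T, F) = -15 + F + T (z(T, F) = (T + F) - 15 = (F + T) - 15 = -15 + F + T)
34181 - u(-z(-9, 1), 30) = 34181 - 1*30 = 34181 - 30 = 34151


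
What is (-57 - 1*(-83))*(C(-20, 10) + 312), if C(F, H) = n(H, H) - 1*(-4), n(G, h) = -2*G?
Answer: 7696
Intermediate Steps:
C(F, H) = 4 - 2*H (C(F, H) = -2*H - 1*(-4) = -2*H + 4 = 4 - 2*H)
(-57 - 1*(-83))*(C(-20, 10) + 312) = (-57 - 1*(-83))*((4 - 2*10) + 312) = (-57 + 83)*((4 - 20) + 312) = 26*(-16 + 312) = 26*296 = 7696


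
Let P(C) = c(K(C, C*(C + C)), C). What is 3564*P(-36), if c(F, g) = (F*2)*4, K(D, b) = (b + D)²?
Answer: 186272773632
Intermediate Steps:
K(D, b) = (D + b)²
c(F, g) = 8*F (c(F, g) = (2*F)*4 = 8*F)
P(C) = 8*(C + 2*C²)² (P(C) = 8*(C + C*(C + C))² = 8*(C + C*(2*C))² = 8*(C + 2*C²)²)
3564*P(-36) = 3564*(8*(-36)²*(1 + 2*(-36))²) = 3564*(8*1296*(1 - 72)²) = 3564*(8*1296*(-71)²) = 3564*(8*1296*5041) = 3564*52265088 = 186272773632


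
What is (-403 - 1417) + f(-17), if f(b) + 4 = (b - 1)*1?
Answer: -1842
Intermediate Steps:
f(b) = -5 + b (f(b) = -4 + (b - 1)*1 = -4 + (-1 + b)*1 = -4 + (-1 + b) = -5 + b)
(-403 - 1417) + f(-17) = (-403 - 1417) + (-5 - 17) = -1820 - 22 = -1842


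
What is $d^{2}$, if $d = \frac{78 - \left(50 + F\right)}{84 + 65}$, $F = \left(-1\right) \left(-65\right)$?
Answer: $\frac{1369}{22201} \approx 0.061664$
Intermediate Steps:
$F = 65$
$d = - \frac{37}{149}$ ($d = \frac{78 - 115}{84 + 65} = \frac{78 - 115}{149} = \left(78 - 115\right) \frac{1}{149} = \left(-37\right) \frac{1}{149} = - \frac{37}{149} \approx -0.24832$)
$d^{2} = \left(- \frac{37}{149}\right)^{2} = \frac{1369}{22201}$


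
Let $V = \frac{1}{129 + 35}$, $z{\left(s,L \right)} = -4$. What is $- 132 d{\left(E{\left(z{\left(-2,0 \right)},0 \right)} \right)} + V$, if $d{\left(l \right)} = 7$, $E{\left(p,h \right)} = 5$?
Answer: $- \frac{151535}{164} \approx -923.99$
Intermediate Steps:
$V = \frac{1}{164} \approx 0.0060976$
$- 132 d{\left(E{\left(z{\left(-2,0 \right)},0 \right)} \right)} + V = \left(-132\right) 7 + \frac{1}{164} = -924 + \frac{1}{164} = - \frac{151535}{164}$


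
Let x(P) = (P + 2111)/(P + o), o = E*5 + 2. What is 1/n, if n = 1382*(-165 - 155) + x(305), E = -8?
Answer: -267/118075664 ≈ -2.2613e-6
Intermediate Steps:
o = -38 (o = -8*5 + 2 = -40 + 2 = -38)
x(P) = (2111 + P)/(-38 + P) (x(P) = (P + 2111)/(P - 38) = (2111 + P)/(-38 + P))
n = -118075664/267 (n = 1382*(-165 - 155) + (2111 + 305)/(-38 + 305) = 1382*(-320) + 2416/267 = -442240 + (1/267)*2416 = -442240 + 2416/267 = -118075664/267 ≈ -4.4223e+5)
1/n = 1/(-118075664/267) = -267/118075664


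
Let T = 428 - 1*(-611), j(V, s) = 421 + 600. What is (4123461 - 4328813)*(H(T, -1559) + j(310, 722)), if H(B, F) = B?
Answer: -423025120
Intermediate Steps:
j(V, s) = 1021
T = 1039 (T = 428 + 611 = 1039)
(4123461 - 4328813)*(H(T, -1559) + j(310, 722)) = (4123461 - 4328813)*(1039 + 1021) = -205352*2060 = -423025120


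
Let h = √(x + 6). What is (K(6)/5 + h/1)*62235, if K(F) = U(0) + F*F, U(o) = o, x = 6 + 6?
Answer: 448092 + 186705*√2 ≈ 7.1213e+5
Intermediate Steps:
x = 12
h = 3*√2 (h = √(12 + 6) = √18 = 3*√2 ≈ 4.2426)
K(F) = F² (K(F) = 0 + F*F = 0 + F² = F²)
(K(6)/5 + h/1)*62235 = (6²/5 + (3*√2)/1)*62235 = (36*(⅕) + (3*√2)*1)*62235 = (36/5 + 3*√2)*62235 = 448092 + 186705*√2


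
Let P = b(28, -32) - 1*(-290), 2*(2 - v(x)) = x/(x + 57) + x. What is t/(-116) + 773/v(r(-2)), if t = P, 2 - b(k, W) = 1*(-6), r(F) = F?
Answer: 610284/2407 ≈ 253.55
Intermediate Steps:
b(k, W) = 8 (b(k, W) = 2 - (-6) = 2 - 1*(-6) = 2 + 6 = 8)
v(x) = 2 - x/2 - x/(2*(57 + x)) (v(x) = 2 - (x/(x + 57) + x)/2 = 2 - (x/(57 + x) + x)/2 = 2 - (x + x/(57 + x))/2 = 2 + (-x/2 - x/(2*(57 + x))) = 2 - x/2 - x/(2*(57 + x)))
P = 298 (P = 8 - 1*(-290) = 8 + 290 = 298)
t = 298
t/(-116) + 773/v(r(-2)) = 298/(-116) + 773/(((228 - 1*(-2)**2 - 54*(-2))/(2*(57 - 2)))) = 298*(-1/116) + 773/(((1/2)*(228 - 1*4 + 108)/55)) = -149/58 + 773/(((1/2)*(1/55)*(228 - 4 + 108))) = -149/58 + 773/(((1/2)*(1/55)*332)) = -149/58 + 773/(166/55) = -149/58 + 773*(55/166) = -149/58 + 42515/166 = 610284/2407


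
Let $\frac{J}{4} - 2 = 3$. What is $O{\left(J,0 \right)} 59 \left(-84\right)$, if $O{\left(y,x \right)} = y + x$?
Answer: $-99120$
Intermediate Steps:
$J = 20$ ($J = 8 + 4 \cdot 3 = 8 + 12 = 20$)
$O{\left(y,x \right)} = x + y$
$O{\left(J,0 \right)} 59 \left(-84\right) = \left(0 + 20\right) 59 \left(-84\right) = 20 \cdot 59 \left(-84\right) = 1180 \left(-84\right) = -99120$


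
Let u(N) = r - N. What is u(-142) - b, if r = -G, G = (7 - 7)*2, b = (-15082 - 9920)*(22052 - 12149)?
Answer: 247594948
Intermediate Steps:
b = -247594806 (b = -25002*9903 = -247594806)
G = 0 (G = 0*2 = 0)
r = 0 (r = -1*0 = 0)
u(N) = -N (u(N) = 0 - N = -N)
u(-142) - b = -1*(-142) - 1*(-247594806) = 142 + 247594806 = 247594948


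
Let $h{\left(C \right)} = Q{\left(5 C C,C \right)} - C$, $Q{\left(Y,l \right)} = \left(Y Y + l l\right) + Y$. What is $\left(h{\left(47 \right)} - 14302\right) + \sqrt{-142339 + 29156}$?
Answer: $121990930 + i \sqrt{113183} \approx 1.2199 \cdot 10^{8} + 336.43 i$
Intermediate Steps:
$Q{\left(Y,l \right)} = Y + Y^{2} + l^{2}$ ($Q{\left(Y,l \right)} = \left(Y^{2} + l^{2}\right) + Y = Y + Y^{2} + l^{2}$)
$h{\left(C \right)} = - C + 6 C^{2} + 25 C^{4}$ ($h{\left(C \right)} = \left(5 C C + \left(5 C C\right)^{2} + C^{2}\right) - C = \left(5 C^{2} + \left(5 C^{2}\right)^{2} + C^{2}\right) - C = \left(5 C^{2} + 25 C^{4} + C^{2}\right) - C = \left(6 C^{2} + 25 C^{4}\right) - C = - C + 6 C^{2} + 25 C^{4}$)
$\left(h{\left(47 \right)} - 14302\right) + \sqrt{-142339 + 29156} = \left(47 \left(-1 + 6 \cdot 47 + 25 \cdot 47^{3}\right) - 14302\right) + \sqrt{-142339 + 29156} = \left(47 \left(-1 + 282 + 25 \cdot 103823\right) - 14302\right) + \sqrt{-113183} = \left(47 \left(-1 + 282 + 2595575\right) - 14302\right) + i \sqrt{113183} = \left(47 \cdot 2595856 - 14302\right) + i \sqrt{113183} = \left(122005232 - 14302\right) + i \sqrt{113183} = 121990930 + i \sqrt{113183}$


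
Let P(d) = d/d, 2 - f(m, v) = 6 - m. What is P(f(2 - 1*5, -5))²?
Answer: 1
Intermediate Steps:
f(m, v) = -4 + m (f(m, v) = 2 - (6 - m) = 2 + (-6 + m) = -4 + m)
P(d) = 1
P(f(2 - 1*5, -5))² = 1² = 1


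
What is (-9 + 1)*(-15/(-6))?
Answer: -20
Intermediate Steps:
(-9 + 1)*(-15/(-6)) = -(-120)*(-1)/6 = -8*5/2 = -20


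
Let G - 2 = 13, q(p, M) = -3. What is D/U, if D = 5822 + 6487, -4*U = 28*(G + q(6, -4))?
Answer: -4103/28 ≈ -146.54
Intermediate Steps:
G = 15 (G = 2 + 13 = 15)
U = -84 (U = -7*(15 - 3) = -7*12 = -¼*336 = -84)
D = 12309
D/U = 12309/(-84) = 12309*(-1/84) = -4103/28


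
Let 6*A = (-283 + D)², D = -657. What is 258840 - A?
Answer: 334720/3 ≈ 1.1157e+5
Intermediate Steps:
A = 441800/3 (A = (-283 - 657)²/6 = (⅙)*(-940)² = (⅙)*883600 = 441800/3 ≈ 1.4727e+5)
258840 - A = 258840 - 1*441800/3 = 258840 - 441800/3 = 334720/3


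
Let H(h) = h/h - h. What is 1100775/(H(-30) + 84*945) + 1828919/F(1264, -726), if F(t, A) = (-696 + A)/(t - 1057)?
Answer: -3340260671857/12546938 ≈ -2.6622e+5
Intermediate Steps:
F(t, A) = (-696 + A)/(-1057 + t)
H(h) = 1 - h
1100775/(H(-30) + 84*945) + 1828919/F(1264, -726) = 1100775/((1 - 1*(-30)) + 84*945) + 1828919/(((-696 - 726)/(-1057 + 1264))) = 1100775/((1 + 30) + 79380) + 1828919/((-1422/207)) = 1100775/(31 + 79380) + 1828919/(((1/207)*(-1422))) = 1100775/79411 + 1828919/(-158/23) = 1100775*(1/79411) + 1828919*(-23/158) = 1100775/79411 - 42065137/158 = -3340260671857/12546938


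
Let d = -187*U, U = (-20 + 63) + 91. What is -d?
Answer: 25058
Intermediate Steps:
U = 134 (U = 43 + 91 = 134)
d = -25058 (d = -187*134 = -25058)
-d = -1*(-25058) = 25058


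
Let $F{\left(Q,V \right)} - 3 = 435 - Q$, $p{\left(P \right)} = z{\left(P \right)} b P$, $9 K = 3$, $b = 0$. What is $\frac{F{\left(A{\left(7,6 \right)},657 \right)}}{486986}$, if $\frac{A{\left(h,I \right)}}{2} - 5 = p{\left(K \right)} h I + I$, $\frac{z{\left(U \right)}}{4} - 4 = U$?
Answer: $\frac{208}{243493} \approx 0.00085423$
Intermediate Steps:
$K = \frac{1}{3}$ ($K = \frac{1}{9} \cdot 3 = \frac{1}{3} \approx 0.33333$)
$z{\left(U \right)} = 16 + 4 U$
$p{\left(P \right)} = 0$ ($p{\left(P \right)} = \left(16 + 4 P\right) 0 P = 0 P = 0$)
$A{\left(h,I \right)} = 10 + 2 I$ ($A{\left(h,I \right)} = 10 + 2 \left(0 h I + I\right) = 10 + 2 \left(0 I + I\right) = 10 + 2 \left(0 + I\right) = 10 + 2 I$)
$F{\left(Q,V \right)} = 438 - Q$ ($F{\left(Q,V \right)} = 3 - \left(-435 + Q\right) = 438 - Q$)
$\frac{F{\left(A{\left(7,6 \right)},657 \right)}}{486986} = \frac{438 - \left(10 + 2 \cdot 6\right)}{486986} = \left(438 - \left(10 + 12\right)\right) \frac{1}{486986} = \left(438 - 22\right) \frac{1}{486986} = 416 \cdot \frac{1}{486986} = \frac{208}{243493}$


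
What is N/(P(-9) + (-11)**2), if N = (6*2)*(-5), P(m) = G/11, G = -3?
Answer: -165/332 ≈ -0.49699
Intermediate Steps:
P(m) = -3/11
N = -60 (N = 12*(-5) = -60)
N/(P(-9) + (-11)**2) = -60/(-3/11 + (-11)**2) = -60/(-3/11 + 121) = -60/(1328/11) = (11/1328)*(-60) = -165/332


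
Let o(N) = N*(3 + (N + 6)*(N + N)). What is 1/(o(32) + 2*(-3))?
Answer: 1/77914 ≈ 1.2835e-5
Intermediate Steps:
o(N) = N*(3 + 2*N*(6 + N)) (o(N) = N*(3 + (6 + N)*(2*N)) = N*(3 + 2*N*(6 + N)))
1/(o(32) + 2*(-3)) = 1/(32*(3 + 2*32² + 12*32) + 2*(-3)) = 1/(32*(3 + 2*1024 + 384) - 6) = 1/(32*(3 + 2048 + 384) - 6) = 1/(32*2435 - 6) = 1/(77920 - 6) = 1/77914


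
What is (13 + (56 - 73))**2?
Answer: 16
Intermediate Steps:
(13 + (56 - 73))**2 = (13 - 17)**2 = (-4)**2 = 16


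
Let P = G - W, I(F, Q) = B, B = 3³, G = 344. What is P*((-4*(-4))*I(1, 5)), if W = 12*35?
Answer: -32832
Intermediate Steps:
W = 420
B = 27
I(F, Q) = 27
P = -76 (P = 344 - 1*420 = 344 - 420 = -76)
P*((-4*(-4))*I(1, 5)) = -76*(-4*(-4))*27 = -1216*27 = -76*432 = -32832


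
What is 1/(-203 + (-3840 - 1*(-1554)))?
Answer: -1/2489 ≈ -0.00040177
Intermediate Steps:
1/(-203 + (-3840 - 1*(-1554))) = 1/(-203 + (-3840 + 1554)) = 1/(-203 - 2286) = 1/(-2489) = -1/2489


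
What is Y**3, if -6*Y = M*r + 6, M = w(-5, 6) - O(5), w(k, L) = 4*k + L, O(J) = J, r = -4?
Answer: -68921/27 ≈ -2552.6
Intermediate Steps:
w(k, L) = L + 4*k
M = -19 (M = (6 + 4*(-5)) - 1*5 = (6 - 20) - 5 = -14 - 5 = -19)
Y = -41/3 (Y = -(-19*(-4) + 6)/6 = -(76 + 6)/6 = -1/6*82 = -41/3 ≈ -13.667)
Y**3 = (-41/3)**3 = -68921/27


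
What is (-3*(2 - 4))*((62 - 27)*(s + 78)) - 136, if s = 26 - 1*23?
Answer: 16874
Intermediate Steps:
s = 3 (s = 26 - 23 = 3)
(-3*(2 - 4))*((62 - 27)*(s + 78)) - 136 = (-3*(2 - 4))*((62 - 27)*(3 + 78)) - 136 = (-3*(-2))*(35*81) - 136 = 6*2835 - 136 = 17010 - 136 = 16874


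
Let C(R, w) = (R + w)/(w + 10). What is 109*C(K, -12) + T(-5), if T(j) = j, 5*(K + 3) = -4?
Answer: 8561/10 ≈ 856.10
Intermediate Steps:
K = -19/5 (K = -3 + (⅕)*(-4) = -3 - ⅘ = -19/5 ≈ -3.8000)
C(R, w) = (R + w)/(10 + w)
109*C(K, -12) + T(-5) = 109*((-19/5 - 12)/(10 - 12)) - 5 = 109*(-79/5/(-2)) - 5 = 109*(-½*(-79/5)) - 5 = 109*(79/10) - 5 = 8611/10 - 5 = 8561/10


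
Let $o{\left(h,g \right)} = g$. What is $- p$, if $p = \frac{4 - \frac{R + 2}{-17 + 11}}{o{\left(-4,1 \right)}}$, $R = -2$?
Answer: $-4$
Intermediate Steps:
$p = 4$ ($p = \frac{4 - \frac{-2 + 2}{-17 + 11}}{1} = 1 \left(4 - \frac{0}{-6}\right) = 1 \left(4 - 0 \left(- \frac{1}{6}\right)\right) = 1 \left(4 - 0\right) = 1 \left(4 + 0\right) = 1 \cdot 4 = 4$)
$- p = \left(-1\right) 4 = -4$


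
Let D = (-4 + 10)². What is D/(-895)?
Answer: -36/895 ≈ -0.040223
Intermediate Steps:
D = 36 (D = 6² = 36)
D/(-895) = 36/(-895) = 36*(-1/895) = -36/895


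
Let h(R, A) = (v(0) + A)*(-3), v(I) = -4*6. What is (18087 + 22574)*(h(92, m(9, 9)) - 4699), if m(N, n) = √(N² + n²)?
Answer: -188138447 - 1097847*√2 ≈ -1.8969e+8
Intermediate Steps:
v(I) = -24
h(R, A) = 72 - 3*A (h(R, A) = (-24 + A)*(-3) = 72 - 3*A)
(18087 + 22574)*(h(92, m(9, 9)) - 4699) = (18087 + 22574)*((72 - 3*√(9² + 9²)) - 4699) = 40661*((72 - 3*√(81 + 81)) - 4699) = 40661*((72 - 27*√2) - 4699) = 40661*(-4627 - 27*√2) = -188138447 - 1097847*√2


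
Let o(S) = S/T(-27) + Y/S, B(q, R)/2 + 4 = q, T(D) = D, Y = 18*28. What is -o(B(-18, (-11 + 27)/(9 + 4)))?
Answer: 2918/297 ≈ 9.8249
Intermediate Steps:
Y = 504
B(q, R) = -8 + 2*q
o(S) = 504/S - S/27 (o(S) = S/(-27) + 504/S = S*(-1/27) + 504/S = -S/27 + 504/S = 504/S - S/27)
-o(B(-18, (-11 + 27)/(9 + 4))) = -(504/(-8 + 2*(-18)) - (-8 + 2*(-18))/27) = -(504/(-8 - 36) - (-8 - 36)/27) = -(504/(-44) - 1/27*(-44)) = -(504*(-1/44) + 44/27) = -(-126/11 + 44/27) = -1*(-2918/297) = 2918/297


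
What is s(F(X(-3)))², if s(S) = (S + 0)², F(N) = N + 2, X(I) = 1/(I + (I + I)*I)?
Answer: 923521/50625 ≈ 18.242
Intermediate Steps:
X(I) = 1/(I + 2*I²) (X(I) = 1/(I + (2*I)*I) = 1/(I + 2*I²))
F(N) = 2 + N
s(S) = S²
s(F(X(-3)))² = ((2 + 1/((-3)*(1 + 2*(-3))))²)² = ((2 - 1/(3*(1 - 6)))²)² = ((2 - ⅓/(-5))²)² = ((2 - ⅓*(-⅕))²)² = ((2 + 1/15)²)² = ((31/15)²)² = (961/225)² = 923521/50625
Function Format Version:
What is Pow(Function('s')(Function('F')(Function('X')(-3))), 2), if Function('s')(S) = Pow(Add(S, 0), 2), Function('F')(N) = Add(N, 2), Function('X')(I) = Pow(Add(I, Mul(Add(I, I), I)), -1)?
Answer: Rational(923521, 50625) ≈ 18.242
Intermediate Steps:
Function('X')(I) = Pow(Add(I, Mul(2, Pow(I, 2))), -1) (Function('X')(I) = Pow(Add(I, Mul(Mul(2, I), I)), -1) = Pow(Add(I, Mul(2, Pow(I, 2))), -1))
Function('F')(N) = Add(2, N)
Function('s')(S) = Pow(S, 2)
Pow(Function('s')(Function('F')(Function('X')(-3))), 2) = Pow(Pow(Add(2, Mul(Pow(-3, -1), Pow(Add(1, Mul(2, -3)), -1))), 2), 2) = Pow(Pow(Add(2, Mul(Rational(-1, 3), Pow(Add(1, -6), -1))), 2), 2) = Pow(Pow(Add(2, Mul(Rational(-1, 3), Pow(-5, -1))), 2), 2) = Pow(Pow(Add(2, Mul(Rational(-1, 3), Rational(-1, 5))), 2), 2) = Pow(Pow(Add(2, Rational(1, 15)), 2), 2) = Pow(Pow(Rational(31, 15), 2), 2) = Pow(Rational(961, 225), 2) = Rational(923521, 50625)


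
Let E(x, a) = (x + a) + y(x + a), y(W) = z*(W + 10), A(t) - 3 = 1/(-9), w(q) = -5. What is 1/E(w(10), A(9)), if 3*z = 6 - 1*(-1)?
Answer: 27/440 ≈ 0.061364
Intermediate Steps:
A(t) = 26/9 (A(t) = 3 + 1/(-9) = 3 - ⅑ = 26/9)
z = 7/3 (z = (6 - 1*(-1))/3 = (6 + 1)/3 = (⅓)*7 = 7/3 ≈ 2.3333)
y(W) = 70/3 + 7*W/3 (y(W) = 7*(W + 10)/3 = 7*(10 + W)/3 = 70/3 + 7*W/3)
E(x, a) = 70/3 + 10*a/3 + 10*x/3 (E(x, a) = (x + a) + (70/3 + 7*(x + a)/3) = (a + x) + (70/3 + 7*(a + x)/3) = (a + x) + (70/3 + (7*a/3 + 7*x/3)) = (a + x) + (70/3 + 7*a/3 + 7*x/3) = 70/3 + 10*a/3 + 10*x/3)
1/E(w(10), A(9)) = 1/(70/3 + (10/3)*(26/9) + (10/3)*(-5)) = 1/(70/3 + 260/27 - 50/3) = 1/(440/27) = 27/440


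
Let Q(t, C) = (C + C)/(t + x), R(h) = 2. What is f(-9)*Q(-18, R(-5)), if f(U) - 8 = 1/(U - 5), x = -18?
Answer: -37/42 ≈ -0.88095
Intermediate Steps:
f(U) = 8 + 1/(-5 + U) (f(U) = 8 + 1/(U - 5) = 8 + 1/(-5 + U))
Q(t, C) = 2*C/(-18 + t) (Q(t, C) = (C + C)/(t - 18) = (2*C)/(-18 + t) = 2*C/(-18 + t))
f(-9)*Q(-18, R(-5)) = ((-39 + 8*(-9))/(-5 - 9))*(2*2/(-18 - 18)) = ((-39 - 72)/(-14))*(2*2/(-36)) = (-1/14*(-111))*(2*2*(-1/36)) = (111/14)*(-⅑) = -37/42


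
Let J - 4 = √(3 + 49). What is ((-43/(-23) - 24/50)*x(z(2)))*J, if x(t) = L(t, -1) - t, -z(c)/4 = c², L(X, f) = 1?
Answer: 54332/575 + 27166*√13/575 ≈ 264.84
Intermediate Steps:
J = 4 + 2*√13 (J = 4 + √(3 + 49) = 4 + √52 = 4 + 2*√13 ≈ 11.211)
z(c) = -4*c²
x(t) = 1 - t
((-43/(-23) - 24/50)*x(z(2)))*J = ((-43/(-23) - 24/50)*(1 - (-4)*2²))*(4 + 2*√13) = ((-43*(-1/23) - 24*1/50)*(1 - (-4)*4))*(4 + 2*√13) = ((43/23 - 12/25)*(1 - 1*(-16)))*(4 + 2*√13) = (799*(1 + 16)/575)*(4 + 2*√13) = ((799/575)*17)*(4 + 2*√13) = 13583*(4 + 2*√13)/575 = 54332/575 + 27166*√13/575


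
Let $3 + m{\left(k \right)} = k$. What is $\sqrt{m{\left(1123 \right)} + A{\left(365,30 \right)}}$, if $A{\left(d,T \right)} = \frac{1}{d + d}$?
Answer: $\frac{\sqrt{596848730}}{730} \approx 33.466$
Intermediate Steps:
$A{\left(d,T \right)} = \frac{1}{2 d}$
$m{\left(k \right)} = -3 + k$
$\sqrt{m{\left(1123 \right)} + A{\left(365,30 \right)}} = \sqrt{\left(-3 + 1123\right) + \frac{1}{2 \cdot 365}} = \sqrt{1120 + \frac{1}{2} \cdot \frac{1}{365}} = \sqrt{1120 + \frac{1}{730}} = \sqrt{\frac{817601}{730}} = \frac{\sqrt{596848730}}{730}$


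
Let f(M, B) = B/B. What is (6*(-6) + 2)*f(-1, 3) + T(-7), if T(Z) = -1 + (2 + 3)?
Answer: -30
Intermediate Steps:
T(Z) = 4 (T(Z) = -1 + 5 = 4)
f(M, B) = 1
(6*(-6) + 2)*f(-1, 3) + T(-7) = (6*(-6) + 2)*1 + 4 = (-36 + 2)*1 + 4 = -34*1 + 4 = -34 + 4 = -30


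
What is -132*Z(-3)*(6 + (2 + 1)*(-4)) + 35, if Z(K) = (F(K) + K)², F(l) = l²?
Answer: 28547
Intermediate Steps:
Z(K) = (K + K²)² (Z(K) = (K² + K)² = (K + K²)²)
-132*Z(-3)*(6 + (2 + 1)*(-4)) + 35 = -132*(-3)²*(1 - 3)²*(6 + (2 + 1)*(-4)) + 35 = -132*9*(-2)²*(6 + 3*(-4)) + 35 = -132*9*4*(6 - 12) + 35 = -4752*(-6) + 35 = -132*(-216) + 35 = 28512 + 35 = 28547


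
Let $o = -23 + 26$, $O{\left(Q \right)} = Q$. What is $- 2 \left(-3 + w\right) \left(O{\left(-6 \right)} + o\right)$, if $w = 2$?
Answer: $-6$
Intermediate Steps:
$o = 3$
$- 2 \left(-3 + w\right) \left(O{\left(-6 \right)} + o\right) = - 2 \left(-3 + 2\right) \left(-6 + 3\right) = \left(-2\right) \left(-1\right) \left(-3\right) = 2 \left(-3\right) = -6$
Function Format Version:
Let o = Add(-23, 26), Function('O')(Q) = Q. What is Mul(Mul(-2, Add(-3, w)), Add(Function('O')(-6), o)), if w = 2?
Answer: -6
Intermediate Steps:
o = 3
Mul(Mul(-2, Add(-3, w)), Add(Function('O')(-6), o)) = Mul(Mul(-2, Add(-3, 2)), Add(-6, 3)) = Mul(Mul(-2, -1), -3) = Mul(2, -3) = -6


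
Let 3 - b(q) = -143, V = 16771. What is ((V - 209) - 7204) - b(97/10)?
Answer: 9212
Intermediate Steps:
b(q) = 146 (b(q) = 3 - 1*(-143) = 3 + 143 = 146)
((V - 209) - 7204) - b(97/10) = ((16771 - 209) - 7204) - 1*146 = (16562 - 7204) - 146 = 9358 - 146 = 9212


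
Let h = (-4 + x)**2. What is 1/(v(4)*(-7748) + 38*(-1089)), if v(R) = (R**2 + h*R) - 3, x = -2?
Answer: -1/1257818 ≈ -7.9503e-7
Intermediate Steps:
h = 36 (h = (-4 - 2)**2 = (-6)**2 = 36)
v(R) = -3 + R**2 + 36*R (v(R) = (R**2 + 36*R) - 3 = -3 + R**2 + 36*R)
1/(v(4)*(-7748) + 38*(-1089)) = 1/((-3 + 4**2 + 36*4)*(-7748) + 38*(-1089)) = 1/((-3 + 16 + 144)*(-7748) - 41382) = 1/(157*(-7748) - 41382) = 1/(-1216436 - 41382) = 1/(-1257818) = -1/1257818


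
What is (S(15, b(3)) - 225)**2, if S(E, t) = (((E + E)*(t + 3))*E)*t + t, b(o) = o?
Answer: 62062884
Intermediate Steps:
S(E, t) = t + 2*t*E**2*(3 + t) (S(E, t) = (((2*E)*(3 + t))*E)*t + t = ((2*E*(3 + t))*E)*t + t = (2*E**2*(3 + t))*t + t = 2*t*E**2*(3 + t) + t = t + 2*t*E**2*(3 + t))
(S(15, b(3)) - 225)**2 = (3*(1 + 6*15**2 + 2*3*15**2) - 225)**2 = (3*(1 + 6*225 + 2*3*225) - 225)**2 = (3*(1 + 1350 + 1350) - 225)**2 = (3*2701 - 225)**2 = (8103 - 225)**2 = 7878**2 = 62062884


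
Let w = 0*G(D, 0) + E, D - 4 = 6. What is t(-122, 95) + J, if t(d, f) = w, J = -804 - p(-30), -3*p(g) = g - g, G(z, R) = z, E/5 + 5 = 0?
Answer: -829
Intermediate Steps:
D = 10 (D = 4 + 6 = 10)
E = -25 (E = -25 + 5*0 = -25 + 0 = -25)
p(g) = 0 (p(g) = -(g - g)/3 = -⅓*0 = 0)
J = -804 (J = -804 - 1*0 = -804 + 0 = -804)
w = -25 (w = 0*10 - 25 = 0 - 25 = -25)
t(d, f) = -25
t(-122, 95) + J = -25 - 804 = -829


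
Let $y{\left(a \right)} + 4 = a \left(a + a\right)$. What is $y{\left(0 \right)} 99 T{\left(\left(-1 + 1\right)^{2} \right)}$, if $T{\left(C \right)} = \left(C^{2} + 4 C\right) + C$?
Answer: $0$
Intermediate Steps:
$y{\left(a \right)} = -4 + 2 a^{2}$ ($y{\left(a \right)} = -4 + a \left(a + a\right) = -4 + a 2 a = -4 + 2 a^{2}$)
$T{\left(C \right)} = C^{2} + 5 C$
$y{\left(0 \right)} 99 T{\left(\left(-1 + 1\right)^{2} \right)} = \left(-4 + 2 \cdot 0^{2}\right) 99 \left(-1 + 1\right)^{2} \left(5 + \left(-1 + 1\right)^{2}\right) = \left(-4 + 2 \cdot 0\right) 99 \cdot 0^{2} \left(5 + 0^{2}\right) = \left(-4 + 0\right) 99 \cdot 0 \left(5 + 0\right) = \left(-4\right) 99 \cdot 0 \cdot 5 = \left(-396\right) 0 = 0$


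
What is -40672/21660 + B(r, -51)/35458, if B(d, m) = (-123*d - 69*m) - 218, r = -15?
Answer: -166335677/96002535 ≈ -1.7326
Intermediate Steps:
B(d, m) = -218 - 123*d - 69*m
-40672/21660 + B(r, -51)/35458 = -40672/21660 + (-218 - 123*(-15) - 69*(-51))/35458 = -40672*1/21660 + (-218 + 1845 + 3519)*(1/35458) = -10168/5415 + 5146*(1/35458) = -10168/5415 + 2573/17729 = -166335677/96002535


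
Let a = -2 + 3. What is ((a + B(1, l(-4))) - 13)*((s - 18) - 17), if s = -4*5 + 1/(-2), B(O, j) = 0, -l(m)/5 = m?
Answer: 666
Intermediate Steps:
l(m) = -5*m
s = -41/2 (s = -20 - ½ = -41/2 ≈ -20.500)
a = 1
((a + B(1, l(-4))) - 13)*((s - 18) - 17) = ((1 + 0) - 13)*((-41/2 - 18) - 17) = (1 - 13)*(-77/2 - 17) = -12*(-111/2) = 666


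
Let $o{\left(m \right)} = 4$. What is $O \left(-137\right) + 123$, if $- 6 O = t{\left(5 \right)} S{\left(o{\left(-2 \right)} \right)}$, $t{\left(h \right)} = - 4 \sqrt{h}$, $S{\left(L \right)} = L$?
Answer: $123 - \frac{1096 \sqrt{5}}{3} \approx -693.91$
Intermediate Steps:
$O = \frac{8 \sqrt{5}}{3}$ ($O = - \frac{- 4 \sqrt{5} \cdot 4}{6} = - \frac{\left(-16\right) \sqrt{5}}{6} = \frac{8 \sqrt{5}}{3} \approx 5.9628$)
$O \left(-137\right) + 123 = \frac{8 \sqrt{5}}{3} \left(-137\right) + 123 = - \frac{1096 \sqrt{5}}{3} + 123 = 123 - \frac{1096 \sqrt{5}}{3}$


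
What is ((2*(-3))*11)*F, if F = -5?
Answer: 330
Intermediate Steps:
((2*(-3))*11)*F = ((2*(-3))*11)*(-5) = -6*11*(-5) = -66*(-5) = 330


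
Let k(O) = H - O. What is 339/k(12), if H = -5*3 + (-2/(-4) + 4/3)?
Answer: -2034/151 ≈ -13.470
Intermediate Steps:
H = -79/6 (H = -15 + (-2*(-¼) + 4*(⅓)) = -15 + (½ + 4/3) = -15 + 11/6 = -79/6 ≈ -13.167)
k(O) = -79/6 - O
339/k(12) = 339/(-79/6 - 1*12) = 339/(-79/6 - 12) = 339/(-151/6) = 339*(-6/151) = -2034/151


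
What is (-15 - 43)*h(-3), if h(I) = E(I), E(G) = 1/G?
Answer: 58/3 ≈ 19.333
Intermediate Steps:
h(I) = 1/I
(-15 - 43)*h(-3) = (-15 - 43)/(-3) = -58*(-1/3) = 58/3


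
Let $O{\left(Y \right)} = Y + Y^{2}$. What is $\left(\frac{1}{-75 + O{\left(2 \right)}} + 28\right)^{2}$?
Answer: $\frac{3728761}{4761} \approx 783.19$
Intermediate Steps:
$\left(\frac{1}{-75 + O{\left(2 \right)}} + 28\right)^{2} = \left(\frac{1}{-75 + 2 \left(1 + 2\right)} + 28\right)^{2} = \left(\frac{1}{-75 + 2 \cdot 3} + 28\right)^{2} = \left(\frac{1}{-75 + 6} + 28\right)^{2} = \left(\frac{1}{-69} + 28\right)^{2} = \left(- \frac{1}{69} + 28\right)^{2} = \left(\frac{1931}{69}\right)^{2} = \frac{3728761}{4761}$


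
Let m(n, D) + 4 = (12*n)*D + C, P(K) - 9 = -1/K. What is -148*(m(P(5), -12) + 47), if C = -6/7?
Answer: 6345796/35 ≈ 1.8131e+5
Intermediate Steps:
C = -6/7 (C = -6*1/7 = -6/7 ≈ -0.85714)
P(K) = 9 - 1/K
m(n, D) = -34/7 + 12*D*n (m(n, D) = -4 + ((12*n)*D - 6/7) = -4 + (12*D*n - 6/7) = -4 + (-6/7 + 12*D*n) = -34/7 + 12*D*n)
-148*(m(P(5), -12) + 47) = -148*((-34/7 + 12*(-12)*(9 - 1/5)) + 47) = -148*((-34/7 + 12*(-12)*(44/5)) + 47) = -148*((-34/7 - 6336/5) + 47) = -148*(-44522/35 + 47) = -148*(-42877/35) = 6345796/35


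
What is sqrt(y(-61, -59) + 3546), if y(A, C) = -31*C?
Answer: 5*sqrt(215) ≈ 73.314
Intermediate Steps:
sqrt(y(-61, -59) + 3546) = sqrt(-31*(-59) + 3546) = sqrt(1829 + 3546) = sqrt(5375) = 5*sqrt(215)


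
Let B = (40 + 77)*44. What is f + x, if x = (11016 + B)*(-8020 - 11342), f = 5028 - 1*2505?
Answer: -312964845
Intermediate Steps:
B = 5148 (B = 117*44 = 5148)
f = 2523 (f = 5028 - 2505 = 2523)
x = -312967368 (x = (11016 + 5148)*(-8020 - 11342) = 16164*(-19362) = -312967368)
f + x = 2523 - 312967368 = -312964845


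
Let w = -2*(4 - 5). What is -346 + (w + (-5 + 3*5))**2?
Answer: -202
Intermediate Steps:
w = 2 (w = -2*(-1) = 2)
-346 + (w + (-5 + 3*5))**2 = -346 + (2 + (-5 + 3*5))**2 = -346 + (2 + (-5 + 15))**2 = -346 + (2 + 10)**2 = -346 + 12**2 = -346 + 144 = -202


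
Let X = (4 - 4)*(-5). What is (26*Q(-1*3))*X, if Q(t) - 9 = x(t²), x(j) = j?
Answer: 0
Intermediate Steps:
Q(t) = 9 + t²
X = 0 (X = 0*(-5) = 0)
(26*Q(-1*3))*X = (26*(9 + (-1*3)²))*0 = (26*(9 + (-3)²))*0 = (26*(9 + 9))*0 = (26*18)*0 = 468*0 = 0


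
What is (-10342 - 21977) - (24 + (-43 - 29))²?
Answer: -34623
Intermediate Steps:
(-10342 - 21977) - (24 + (-43 - 29))² = -32319 - (24 - 72)² = -32319 - 1*(-48)² = -32319 - 1*2304 = -32319 - 2304 = -34623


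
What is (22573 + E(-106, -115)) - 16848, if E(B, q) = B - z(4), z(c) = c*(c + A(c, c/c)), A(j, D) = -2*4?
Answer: 5635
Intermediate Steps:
A(j, D) = -8
z(c) = c*(-8 + c) (z(c) = c*(c - 8) = c*(-8 + c))
E(B, q) = 16 + B (E(B, q) = B - 4*(-8 + 4) = B - 4*(-4) = B - 1*(-16) = B + 16 = 16 + B)
(22573 + E(-106, -115)) - 16848 = (22573 + (16 - 106)) - 16848 = (22573 - 90) - 16848 = 22483 - 16848 = 5635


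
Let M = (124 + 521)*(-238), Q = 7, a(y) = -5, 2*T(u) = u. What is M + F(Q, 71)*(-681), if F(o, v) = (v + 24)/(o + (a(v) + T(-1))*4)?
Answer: -149197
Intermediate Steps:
T(u) = u/2
F(o, v) = (24 + v)/(-22 + o) (F(o, v) = (v + 24)/(o + (-5 + (½)*(-1))*4) = (24 + v)/(o + (-5 - ½)*4) = (24 + v)/(o - 11/2*4) = (24 + v)/(o - 22) = (24 + v)/(-22 + o))
M = -153510 (M = 645*(-238) = -153510)
M + F(Q, 71)*(-681) = -153510 + ((24 + 71)/(-22 + 7))*(-681) = -153510 + (95/(-15))*(-681) = -153510 - 1/15*95*(-681) = -153510 - 19/3*(-681) = -153510 + 4313 = -149197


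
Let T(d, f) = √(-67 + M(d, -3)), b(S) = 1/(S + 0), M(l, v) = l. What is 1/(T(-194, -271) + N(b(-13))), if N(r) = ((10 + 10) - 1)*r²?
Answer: 3211/7454782 - 85683*I*√29/7454782 ≈ 0.00043073 - 0.061895*I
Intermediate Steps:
b(S) = 1/S
N(r) = 19*r² (N(r) = (20 - 1)*r² = 19*r²)
T(d, f) = √(-67 + d)
1/(T(-194, -271) + N(b(-13))) = 1/(√(-67 - 194) + 19*(1/(-13))²) = 1/(√(-261) + 19*(-1/13)²) = 1/(3*I*√29 + 19*(1/169)) = 1/(3*I*√29 + 19/169) = 1/(19/169 + 3*I*√29)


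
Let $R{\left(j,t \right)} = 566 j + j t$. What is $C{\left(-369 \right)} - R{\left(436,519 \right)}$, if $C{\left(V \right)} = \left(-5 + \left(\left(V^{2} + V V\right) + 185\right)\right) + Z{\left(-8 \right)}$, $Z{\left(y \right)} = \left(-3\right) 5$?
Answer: $-200573$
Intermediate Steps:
$Z{\left(y \right)} = -15$
$C{\left(V \right)} = 165 + 2 V^{2}$ ($C{\left(V \right)} = \left(-5 + \left(\left(V^{2} + V V\right) + 185\right)\right) - 15 = \left(-5 + \left(\left(V^{2} + V^{2}\right) + 185\right)\right) - 15 = \left(-5 + \left(2 V^{2} + 185\right)\right) - 15 = \left(-5 + \left(185 + 2 V^{2}\right)\right) - 15 = \left(180 + 2 V^{2}\right) - 15 = 165 + 2 V^{2}$)
$C{\left(-369 \right)} - R{\left(436,519 \right)} = \left(165 + 2 \left(-369\right)^{2}\right) - 436 \left(566 + 519\right) = \left(165 + 2 \cdot 136161\right) - 436 \cdot 1085 = \left(165 + 272322\right) - 473060 = 272487 - 473060 = -200573$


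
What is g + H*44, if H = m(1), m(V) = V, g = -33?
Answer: 11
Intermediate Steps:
H = 1
g + H*44 = -33 + 1*44 = -33 + 44 = 11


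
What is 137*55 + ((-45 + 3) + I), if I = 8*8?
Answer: 7557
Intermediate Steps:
I = 64
137*55 + ((-45 + 3) + I) = 137*55 + ((-45 + 3) + 64) = 7535 + (-42 + 64) = 7535 + 22 = 7557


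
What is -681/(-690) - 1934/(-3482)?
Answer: 617617/400430 ≈ 1.5424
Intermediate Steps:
-681/(-690) - 1934/(-3482) = -681*(-1/690) - 1934*(-1/3482) = 227/230 + 967/1741 = 617617/400430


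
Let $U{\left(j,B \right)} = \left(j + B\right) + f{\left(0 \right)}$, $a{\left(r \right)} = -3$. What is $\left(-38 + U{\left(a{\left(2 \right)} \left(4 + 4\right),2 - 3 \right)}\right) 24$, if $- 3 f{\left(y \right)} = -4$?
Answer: $-1480$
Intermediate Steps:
$f{\left(y \right)} = \frac{4}{3}$ ($f{\left(y \right)} = \left(- \frac{1}{3}\right) \left(-4\right) = \frac{4}{3}$)
$U{\left(j,B \right)} = \frac{4}{3} + B + j$ ($U{\left(j,B \right)} = \left(j + B\right) + \frac{4}{3} = \left(B + j\right) + \frac{4}{3} = \frac{4}{3} + B + j$)
$\left(-38 + U{\left(a{\left(2 \right)} \left(4 + 4\right),2 - 3 \right)}\right) 24 = \left(-38 + \left(\frac{4}{3} + \left(2 - 3\right) - 3 \left(4 + 4\right)\right)\right) 24 = \left(-38 - \frac{71}{3}\right) 24 = \left(- \frac{185}{3}\right) 24 = -1480$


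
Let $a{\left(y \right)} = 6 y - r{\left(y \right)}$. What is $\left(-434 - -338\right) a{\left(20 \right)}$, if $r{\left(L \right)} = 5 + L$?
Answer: $-9120$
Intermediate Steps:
$a{\left(y \right)} = -5 + 5 y$ ($a{\left(y \right)} = 6 y - \left(5 + y\right) = -5 + 5 y$)
$\left(-434 - -338\right) a{\left(20 \right)} = \left(-434 - -338\right) \left(-5 + 5 \cdot 20\right) = \left(-434 + 338\right) \left(-5 + 100\right) = \left(-96\right) 95 = -9120$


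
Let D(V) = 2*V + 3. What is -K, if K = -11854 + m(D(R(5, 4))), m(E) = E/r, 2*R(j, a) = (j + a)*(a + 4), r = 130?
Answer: 308189/26 ≈ 11853.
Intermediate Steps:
R(j, a) = (4 + a)*(a + j)/2 (R(j, a) = ((j + a)*(a + 4))/2 = ((a + j)*(4 + a))/2 = ((4 + a)*(a + j))/2 = (4 + a)*(a + j)/2)
D(V) = 3 + 2*V
m(E) = E/130
K = -308189/26 (K = -11854 + (3 + 2*((½)*4² + 2*4 + 2*5 + (½)*4*5))/130 = -11854 + (3 + 2*((½)*16 + 8 + 10 + 10))/130 = -11854 + (3 + 2*(8 + 8 + 10 + 10))/130 = -11854 + (3 + 2*36)/130 = -11854 + (3 + 72)/130 = -11854 + (1/130)*75 = -11854 + 15/26 = -308189/26 ≈ -11853.)
-K = -1*(-308189/26) = 308189/26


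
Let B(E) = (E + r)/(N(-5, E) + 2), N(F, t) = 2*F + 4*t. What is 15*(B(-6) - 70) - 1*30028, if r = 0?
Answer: -497203/16 ≈ -31075.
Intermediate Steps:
B(E) = E/(-8 + 4*E) (B(E) = (E + 0)/((2*(-5) + 4*E) + 2) = E/((-10 + 4*E) + 2) = E/(-8 + 4*E))
15*(B(-6) - 70) - 1*30028 = 15*((¼)*(-6)/(-2 - 6) - 70) - 1*30028 = 15*((¼)*(-6)/(-8) - 70) - 30028 = 15*((¼)*(-6)*(-⅛) - 70) - 30028 = 15*(3/16 - 70) - 30028 = 15*(-1117/16) - 30028 = -16755/16 - 30028 = -497203/16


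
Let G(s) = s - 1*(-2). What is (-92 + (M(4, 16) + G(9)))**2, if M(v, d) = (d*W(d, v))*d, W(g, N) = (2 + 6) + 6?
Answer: 12271009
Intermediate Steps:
W(g, N) = 14 (W(g, N) = 8 + 6 = 14)
G(s) = 2 + s (G(s) = s + 2 = 2 + s)
M(v, d) = 14*d**2 (M(v, d) = (d*14)*d = (14*d)*d = 14*d**2)
(-92 + (M(4, 16) + G(9)))**2 = (-92 + (14*16**2 + (2 + 9)))**2 = (-92 + (14*256 + 11))**2 = (-92 + (3584 + 11))**2 = (-92 + 3595)**2 = 3503**2 = 12271009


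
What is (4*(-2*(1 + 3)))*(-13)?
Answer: 416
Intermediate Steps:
(4*(-2*(1 + 3)))*(-13) = (4*(-2*4))*(-13) = (4*(-8))*(-13) = -32*(-13) = 416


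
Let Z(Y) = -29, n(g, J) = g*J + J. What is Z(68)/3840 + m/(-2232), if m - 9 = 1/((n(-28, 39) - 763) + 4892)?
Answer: -3181393/274625280 ≈ -0.011584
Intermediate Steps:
n(g, J) = J + J*g (n(g, J) = J*g + J = J + J*g)
m = 27685/3076 (m = 9 + 1/((39*(1 - 28) - 763) + 4892) = 9 + 1/((39*(-27) - 763) + 4892) = 9 + 1/((-1053 - 763) + 4892) = 9 + 1/(-1816 + 4892) = 9 + 1/3076 = 27685/3076 ≈ 9.0003)
Z(68)/3840 + m/(-2232) = -29/3840 + (27685/3076)/(-2232) = -29*1/3840 + (27685/3076)*(-1/2232) = -29/3840 - 27685/6865632 = -3181393/274625280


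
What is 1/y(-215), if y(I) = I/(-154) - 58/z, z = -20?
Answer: 385/1654 ≈ 0.23277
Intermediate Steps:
y(I) = 29/10 - I/154 (y(I) = I/(-154) - 58/(-20) = I*(-1/154) - 58*(-1/20) = -I/154 + 29/10 = 29/10 - I/154)
1/y(-215) = 1/(29/10 - 1/154*(-215)) = 1/(29/10 + 215/154) = 1/(1654/385) = 385/1654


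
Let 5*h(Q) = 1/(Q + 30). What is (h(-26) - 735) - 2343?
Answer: -61559/20 ≈ -3077.9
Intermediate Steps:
h(Q) = 1/(5*(30 + Q)) (h(Q) = 1/(5*(Q + 30)) = 1/(5*(30 + Q)))
(h(-26) - 735) - 2343 = (1/(5*(30 - 26)) - 735) - 2343 = ((⅕)/4 - 735) - 2343 = ((⅕)*(¼) - 735) - 2343 = (1/20 - 735) - 2343 = -14699/20 - 2343 = -61559/20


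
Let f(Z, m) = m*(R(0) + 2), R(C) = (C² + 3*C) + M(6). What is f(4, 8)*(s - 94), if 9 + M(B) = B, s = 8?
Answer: 688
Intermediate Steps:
M(B) = -9 + B
R(C) = -3 + C² + 3*C (R(C) = (C² + 3*C) + (-9 + 6) = (C² + 3*C) - 3 = -3 + C² + 3*C)
f(Z, m) = -m (f(Z, m) = m*((-3 + 0² + 3*0) + 2) = m*((-3 + 0 + 0) + 2) = m*(-3 + 2) = m*(-1) = -m)
f(4, 8)*(s - 94) = (-1*8)*(8 - 94) = -8*(-86) = 688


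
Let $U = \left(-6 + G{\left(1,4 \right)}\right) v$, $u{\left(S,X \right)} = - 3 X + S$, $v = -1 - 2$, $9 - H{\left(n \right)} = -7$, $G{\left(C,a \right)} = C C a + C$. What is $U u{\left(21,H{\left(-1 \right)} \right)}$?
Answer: $-81$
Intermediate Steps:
$G{\left(C,a \right)} = C + a C^{2}$ ($G{\left(C,a \right)} = C^{2} a + C = a C^{2} + C = C + a C^{2}$)
$H{\left(n \right)} = 16$ ($H{\left(n \right)} = 9 - -7 = 9 + 7 = 16$)
$v = -3$ ($v = -1 - 2 = -3$)
$u{\left(S,X \right)} = S - 3 X$
$U = 3$ ($U = \left(-6 + 1 \left(1 + 1 \cdot 4\right)\right) \left(-3\right) = \left(-6 + 1 \left(1 + 4\right)\right) \left(-3\right) = \left(-6 + 1 \cdot 5\right) \left(-3\right) = \left(-6 + 5\right) \left(-3\right) = \left(-1\right) \left(-3\right) = 3$)
$U u{\left(21,H{\left(-1 \right)} \right)} = 3 \left(21 - 48\right) = 3 \left(-27\right) = -81$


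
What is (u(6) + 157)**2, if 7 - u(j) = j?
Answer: 24964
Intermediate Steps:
u(j) = 7 - j
(u(6) + 157)**2 = ((7 - 1*6) + 157)**2 = ((7 - 6) + 157)**2 = (1 + 157)**2 = 158**2 = 24964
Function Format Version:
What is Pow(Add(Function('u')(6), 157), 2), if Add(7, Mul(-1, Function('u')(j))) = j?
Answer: 24964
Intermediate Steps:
Function('u')(j) = Add(7, Mul(-1, j))
Pow(Add(Function('u')(6), 157), 2) = Pow(Add(Add(7, Mul(-1, 6)), 157), 2) = Pow(Add(Add(7, -6), 157), 2) = Pow(Add(1, 157), 2) = Pow(158, 2) = 24964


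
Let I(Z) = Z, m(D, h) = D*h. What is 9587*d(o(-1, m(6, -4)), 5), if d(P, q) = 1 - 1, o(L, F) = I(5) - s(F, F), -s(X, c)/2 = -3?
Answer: 0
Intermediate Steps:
s(X, c) = 6 (s(X, c) = -2*(-3) = 6)
o(L, F) = -1 (o(L, F) = 5 - 1*6 = 5 - 6 = -1)
d(P, q) = 0
9587*d(o(-1, m(6, -4)), 5) = 9587*0 = 0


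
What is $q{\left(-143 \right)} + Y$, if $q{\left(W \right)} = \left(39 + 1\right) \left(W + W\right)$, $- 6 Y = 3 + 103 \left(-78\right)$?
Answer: $- \frac{20203}{2} \approx -10102.0$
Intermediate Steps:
$Y = \frac{2677}{2}$ ($Y = - \frac{3 + 103 \left(-78\right)}{6} = - \frac{3 - 8034}{6} = \left(- \frac{1}{6}\right) \left(-8031\right) = \frac{2677}{2} \approx 1338.5$)
$q{\left(W \right)} = 80 W$ ($q{\left(W \right)} = 40 \cdot 2 W = 80 W$)
$q{\left(-143 \right)} + Y = 80 \left(-143\right) + \frac{2677}{2} = -11440 + \frac{2677}{2} = - \frac{20203}{2}$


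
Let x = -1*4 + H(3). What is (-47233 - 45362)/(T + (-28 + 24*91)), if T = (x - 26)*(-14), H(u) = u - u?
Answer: -92595/2576 ≈ -35.945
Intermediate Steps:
H(u) = 0
x = -4 (x = -1*4 + 0 = -4 + 0 = -4)
T = 420 (T = (-4 - 26)*(-14) = -30*(-14) = 420)
(-47233 - 45362)/(T + (-28 + 24*91)) = (-47233 - 45362)/(420 + (-28 + 24*91)) = -92595/(420 + (-28 + 2184)) = -92595/(420 + 2156) = -92595/2576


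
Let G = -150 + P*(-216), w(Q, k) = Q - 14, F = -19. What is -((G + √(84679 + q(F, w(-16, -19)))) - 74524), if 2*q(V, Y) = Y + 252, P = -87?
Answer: 55882 - √84790 ≈ 55591.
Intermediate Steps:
w(Q, k) = -14 + Q
q(V, Y) = 126 + Y/2 (q(V, Y) = (Y + 252)/2 = (252 + Y)/2 = 126 + Y/2)
G = 18642 (G = -150 - 87*(-216) = -150 + 18792 = 18642)
-((G + √(84679 + q(F, w(-16, -19)))) - 74524) = -((18642 + √(84679 + (126 + (-14 - 16)/2))) - 74524) = -((18642 + √(84679 + (126 + (½)*(-30)))) - 74524) = -((18642 + √(84679 + (126 - 15))) - 74524) = -((18642 + √(84679 + 111)) - 74524) = -((18642 + √84790) - 74524) = -(-55882 + √84790) = 55882 - √84790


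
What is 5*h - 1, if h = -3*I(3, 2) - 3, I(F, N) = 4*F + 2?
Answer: -226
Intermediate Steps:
I(F, N) = 2 + 4*F
h = -45 (h = -3*(2 + 4*3) - 3 = -3*(2 + 12) - 3 = -3*14 - 3 = -42 - 3 = -45)
5*h - 1 = 5*(-45) - 1 = -225 - 1 = -226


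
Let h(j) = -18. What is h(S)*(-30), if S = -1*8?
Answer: 540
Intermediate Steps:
S = -8
h(S)*(-30) = -18*(-30) = 540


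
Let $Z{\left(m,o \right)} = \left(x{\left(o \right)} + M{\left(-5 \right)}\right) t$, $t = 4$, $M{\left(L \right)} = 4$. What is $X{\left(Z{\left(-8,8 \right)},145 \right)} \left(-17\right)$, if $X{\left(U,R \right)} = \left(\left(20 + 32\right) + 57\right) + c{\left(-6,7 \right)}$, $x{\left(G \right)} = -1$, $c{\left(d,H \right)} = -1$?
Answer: $-1836$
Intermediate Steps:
$Z{\left(m,o \right)} = 12$ ($Z{\left(m,o \right)} = \left(-1 + 4\right) 4 = 3 \cdot 4 = 12$)
$X{\left(U,R \right)} = 108$ ($X{\left(U,R \right)} = \left(\left(20 + 32\right) + 57\right) - 1 = \left(52 + 57\right) - 1 = 109 - 1 = 108$)
$X{\left(Z{\left(-8,8 \right)},145 \right)} \left(-17\right) = 108 \left(-17\right) = -1836$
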